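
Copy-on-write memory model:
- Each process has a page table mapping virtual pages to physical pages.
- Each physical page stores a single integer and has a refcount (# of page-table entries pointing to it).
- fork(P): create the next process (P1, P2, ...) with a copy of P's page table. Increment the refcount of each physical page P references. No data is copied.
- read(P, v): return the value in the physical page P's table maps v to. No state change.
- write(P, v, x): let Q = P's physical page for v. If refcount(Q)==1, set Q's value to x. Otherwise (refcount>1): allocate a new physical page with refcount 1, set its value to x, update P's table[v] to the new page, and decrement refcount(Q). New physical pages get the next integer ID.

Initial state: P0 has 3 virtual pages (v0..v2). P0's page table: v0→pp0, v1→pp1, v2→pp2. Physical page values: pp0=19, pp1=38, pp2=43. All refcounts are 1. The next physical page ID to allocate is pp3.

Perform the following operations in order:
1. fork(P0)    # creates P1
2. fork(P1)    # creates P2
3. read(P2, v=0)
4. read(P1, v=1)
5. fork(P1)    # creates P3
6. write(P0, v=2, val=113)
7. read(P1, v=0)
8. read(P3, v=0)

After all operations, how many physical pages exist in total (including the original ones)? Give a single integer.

Answer: 4

Derivation:
Op 1: fork(P0) -> P1. 3 ppages; refcounts: pp0:2 pp1:2 pp2:2
Op 2: fork(P1) -> P2. 3 ppages; refcounts: pp0:3 pp1:3 pp2:3
Op 3: read(P2, v0) -> 19. No state change.
Op 4: read(P1, v1) -> 38. No state change.
Op 5: fork(P1) -> P3. 3 ppages; refcounts: pp0:4 pp1:4 pp2:4
Op 6: write(P0, v2, 113). refcount(pp2)=4>1 -> COPY to pp3. 4 ppages; refcounts: pp0:4 pp1:4 pp2:3 pp3:1
Op 7: read(P1, v0) -> 19. No state change.
Op 8: read(P3, v0) -> 19. No state change.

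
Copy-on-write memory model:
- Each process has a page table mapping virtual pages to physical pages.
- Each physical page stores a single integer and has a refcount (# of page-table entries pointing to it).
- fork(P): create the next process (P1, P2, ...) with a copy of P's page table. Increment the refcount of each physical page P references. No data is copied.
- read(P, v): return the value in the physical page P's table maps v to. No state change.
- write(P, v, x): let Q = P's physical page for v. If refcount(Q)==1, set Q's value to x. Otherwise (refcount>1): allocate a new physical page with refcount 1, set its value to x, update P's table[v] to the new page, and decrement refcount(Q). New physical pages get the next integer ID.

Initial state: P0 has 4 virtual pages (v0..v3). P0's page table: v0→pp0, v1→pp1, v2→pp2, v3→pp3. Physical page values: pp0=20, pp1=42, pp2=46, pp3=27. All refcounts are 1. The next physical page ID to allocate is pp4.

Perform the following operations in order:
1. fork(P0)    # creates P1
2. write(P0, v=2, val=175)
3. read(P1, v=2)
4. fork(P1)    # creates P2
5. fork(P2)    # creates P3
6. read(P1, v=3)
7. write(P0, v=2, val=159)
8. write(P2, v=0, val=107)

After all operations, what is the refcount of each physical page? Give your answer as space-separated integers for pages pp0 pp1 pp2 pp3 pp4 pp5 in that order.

Op 1: fork(P0) -> P1. 4 ppages; refcounts: pp0:2 pp1:2 pp2:2 pp3:2
Op 2: write(P0, v2, 175). refcount(pp2)=2>1 -> COPY to pp4. 5 ppages; refcounts: pp0:2 pp1:2 pp2:1 pp3:2 pp4:1
Op 3: read(P1, v2) -> 46. No state change.
Op 4: fork(P1) -> P2. 5 ppages; refcounts: pp0:3 pp1:3 pp2:2 pp3:3 pp4:1
Op 5: fork(P2) -> P3. 5 ppages; refcounts: pp0:4 pp1:4 pp2:3 pp3:4 pp4:1
Op 6: read(P1, v3) -> 27. No state change.
Op 7: write(P0, v2, 159). refcount(pp4)=1 -> write in place. 5 ppages; refcounts: pp0:4 pp1:4 pp2:3 pp3:4 pp4:1
Op 8: write(P2, v0, 107). refcount(pp0)=4>1 -> COPY to pp5. 6 ppages; refcounts: pp0:3 pp1:4 pp2:3 pp3:4 pp4:1 pp5:1

Answer: 3 4 3 4 1 1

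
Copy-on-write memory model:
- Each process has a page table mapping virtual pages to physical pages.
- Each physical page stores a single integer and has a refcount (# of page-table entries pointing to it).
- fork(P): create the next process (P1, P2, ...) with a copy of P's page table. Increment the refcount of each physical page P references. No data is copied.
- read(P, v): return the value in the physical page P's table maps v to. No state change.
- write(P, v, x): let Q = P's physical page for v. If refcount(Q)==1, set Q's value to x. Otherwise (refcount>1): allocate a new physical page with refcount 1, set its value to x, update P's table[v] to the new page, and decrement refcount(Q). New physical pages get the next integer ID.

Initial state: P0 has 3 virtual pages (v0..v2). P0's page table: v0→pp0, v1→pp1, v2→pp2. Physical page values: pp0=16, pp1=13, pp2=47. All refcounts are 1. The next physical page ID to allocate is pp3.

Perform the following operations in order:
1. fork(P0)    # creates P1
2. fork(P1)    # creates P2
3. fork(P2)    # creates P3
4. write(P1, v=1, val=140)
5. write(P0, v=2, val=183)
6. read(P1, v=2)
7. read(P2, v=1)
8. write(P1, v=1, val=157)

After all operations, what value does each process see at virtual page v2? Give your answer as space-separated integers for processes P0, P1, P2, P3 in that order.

Answer: 183 47 47 47

Derivation:
Op 1: fork(P0) -> P1. 3 ppages; refcounts: pp0:2 pp1:2 pp2:2
Op 2: fork(P1) -> P2. 3 ppages; refcounts: pp0:3 pp1:3 pp2:3
Op 3: fork(P2) -> P3. 3 ppages; refcounts: pp0:4 pp1:4 pp2:4
Op 4: write(P1, v1, 140). refcount(pp1)=4>1 -> COPY to pp3. 4 ppages; refcounts: pp0:4 pp1:3 pp2:4 pp3:1
Op 5: write(P0, v2, 183). refcount(pp2)=4>1 -> COPY to pp4. 5 ppages; refcounts: pp0:4 pp1:3 pp2:3 pp3:1 pp4:1
Op 6: read(P1, v2) -> 47. No state change.
Op 7: read(P2, v1) -> 13. No state change.
Op 8: write(P1, v1, 157). refcount(pp3)=1 -> write in place. 5 ppages; refcounts: pp0:4 pp1:3 pp2:3 pp3:1 pp4:1
P0: v2 -> pp4 = 183
P1: v2 -> pp2 = 47
P2: v2 -> pp2 = 47
P3: v2 -> pp2 = 47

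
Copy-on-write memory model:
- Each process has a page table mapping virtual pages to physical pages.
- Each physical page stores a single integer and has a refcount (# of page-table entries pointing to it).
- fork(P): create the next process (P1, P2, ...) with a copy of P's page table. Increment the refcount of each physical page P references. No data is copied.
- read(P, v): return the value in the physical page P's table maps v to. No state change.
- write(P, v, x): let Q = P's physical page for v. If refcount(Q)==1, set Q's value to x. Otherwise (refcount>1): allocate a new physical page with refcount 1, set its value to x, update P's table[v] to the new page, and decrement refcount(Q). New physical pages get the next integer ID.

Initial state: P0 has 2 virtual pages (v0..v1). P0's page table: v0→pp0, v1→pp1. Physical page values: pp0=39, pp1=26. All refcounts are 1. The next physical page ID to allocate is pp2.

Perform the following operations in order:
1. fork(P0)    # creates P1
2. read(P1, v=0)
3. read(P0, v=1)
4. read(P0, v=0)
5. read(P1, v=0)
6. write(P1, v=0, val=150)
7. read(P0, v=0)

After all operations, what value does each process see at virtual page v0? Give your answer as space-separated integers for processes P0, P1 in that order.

Op 1: fork(P0) -> P1. 2 ppages; refcounts: pp0:2 pp1:2
Op 2: read(P1, v0) -> 39. No state change.
Op 3: read(P0, v1) -> 26. No state change.
Op 4: read(P0, v0) -> 39. No state change.
Op 5: read(P1, v0) -> 39. No state change.
Op 6: write(P1, v0, 150). refcount(pp0)=2>1 -> COPY to pp2. 3 ppages; refcounts: pp0:1 pp1:2 pp2:1
Op 7: read(P0, v0) -> 39. No state change.
P0: v0 -> pp0 = 39
P1: v0 -> pp2 = 150

Answer: 39 150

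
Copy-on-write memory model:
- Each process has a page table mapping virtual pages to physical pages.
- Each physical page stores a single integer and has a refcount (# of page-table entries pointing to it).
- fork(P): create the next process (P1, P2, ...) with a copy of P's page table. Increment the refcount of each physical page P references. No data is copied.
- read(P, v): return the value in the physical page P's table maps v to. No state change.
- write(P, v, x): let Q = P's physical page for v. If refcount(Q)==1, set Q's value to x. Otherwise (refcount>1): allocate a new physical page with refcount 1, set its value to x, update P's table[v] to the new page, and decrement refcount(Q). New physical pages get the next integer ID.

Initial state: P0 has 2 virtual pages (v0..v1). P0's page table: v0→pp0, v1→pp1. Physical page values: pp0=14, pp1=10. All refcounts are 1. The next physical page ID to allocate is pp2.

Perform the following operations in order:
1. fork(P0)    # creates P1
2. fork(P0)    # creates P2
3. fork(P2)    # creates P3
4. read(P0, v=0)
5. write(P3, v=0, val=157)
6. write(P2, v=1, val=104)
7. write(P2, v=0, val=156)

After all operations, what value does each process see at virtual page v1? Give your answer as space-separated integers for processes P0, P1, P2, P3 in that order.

Op 1: fork(P0) -> P1. 2 ppages; refcounts: pp0:2 pp1:2
Op 2: fork(P0) -> P2. 2 ppages; refcounts: pp0:3 pp1:3
Op 3: fork(P2) -> P3. 2 ppages; refcounts: pp0:4 pp1:4
Op 4: read(P0, v0) -> 14. No state change.
Op 5: write(P3, v0, 157). refcount(pp0)=4>1 -> COPY to pp2. 3 ppages; refcounts: pp0:3 pp1:4 pp2:1
Op 6: write(P2, v1, 104). refcount(pp1)=4>1 -> COPY to pp3. 4 ppages; refcounts: pp0:3 pp1:3 pp2:1 pp3:1
Op 7: write(P2, v0, 156). refcount(pp0)=3>1 -> COPY to pp4. 5 ppages; refcounts: pp0:2 pp1:3 pp2:1 pp3:1 pp4:1
P0: v1 -> pp1 = 10
P1: v1 -> pp1 = 10
P2: v1 -> pp3 = 104
P3: v1 -> pp1 = 10

Answer: 10 10 104 10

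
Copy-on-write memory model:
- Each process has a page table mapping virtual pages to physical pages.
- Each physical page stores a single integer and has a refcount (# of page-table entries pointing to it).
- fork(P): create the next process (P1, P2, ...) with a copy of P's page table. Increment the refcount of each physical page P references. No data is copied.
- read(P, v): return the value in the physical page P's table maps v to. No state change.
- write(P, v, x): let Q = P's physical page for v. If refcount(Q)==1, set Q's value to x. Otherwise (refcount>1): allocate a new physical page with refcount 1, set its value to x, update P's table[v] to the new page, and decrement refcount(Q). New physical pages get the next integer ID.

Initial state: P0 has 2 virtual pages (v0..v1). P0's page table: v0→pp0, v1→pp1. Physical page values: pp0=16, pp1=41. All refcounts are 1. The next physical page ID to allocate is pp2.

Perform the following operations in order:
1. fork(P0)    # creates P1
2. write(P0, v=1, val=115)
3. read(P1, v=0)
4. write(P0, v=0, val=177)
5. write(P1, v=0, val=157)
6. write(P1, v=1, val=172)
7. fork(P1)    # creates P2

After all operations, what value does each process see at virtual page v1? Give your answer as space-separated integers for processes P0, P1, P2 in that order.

Op 1: fork(P0) -> P1. 2 ppages; refcounts: pp0:2 pp1:2
Op 2: write(P0, v1, 115). refcount(pp1)=2>1 -> COPY to pp2. 3 ppages; refcounts: pp0:2 pp1:1 pp2:1
Op 3: read(P1, v0) -> 16. No state change.
Op 4: write(P0, v0, 177). refcount(pp0)=2>1 -> COPY to pp3. 4 ppages; refcounts: pp0:1 pp1:1 pp2:1 pp3:1
Op 5: write(P1, v0, 157). refcount(pp0)=1 -> write in place. 4 ppages; refcounts: pp0:1 pp1:1 pp2:1 pp3:1
Op 6: write(P1, v1, 172). refcount(pp1)=1 -> write in place. 4 ppages; refcounts: pp0:1 pp1:1 pp2:1 pp3:1
Op 7: fork(P1) -> P2. 4 ppages; refcounts: pp0:2 pp1:2 pp2:1 pp3:1
P0: v1 -> pp2 = 115
P1: v1 -> pp1 = 172
P2: v1 -> pp1 = 172

Answer: 115 172 172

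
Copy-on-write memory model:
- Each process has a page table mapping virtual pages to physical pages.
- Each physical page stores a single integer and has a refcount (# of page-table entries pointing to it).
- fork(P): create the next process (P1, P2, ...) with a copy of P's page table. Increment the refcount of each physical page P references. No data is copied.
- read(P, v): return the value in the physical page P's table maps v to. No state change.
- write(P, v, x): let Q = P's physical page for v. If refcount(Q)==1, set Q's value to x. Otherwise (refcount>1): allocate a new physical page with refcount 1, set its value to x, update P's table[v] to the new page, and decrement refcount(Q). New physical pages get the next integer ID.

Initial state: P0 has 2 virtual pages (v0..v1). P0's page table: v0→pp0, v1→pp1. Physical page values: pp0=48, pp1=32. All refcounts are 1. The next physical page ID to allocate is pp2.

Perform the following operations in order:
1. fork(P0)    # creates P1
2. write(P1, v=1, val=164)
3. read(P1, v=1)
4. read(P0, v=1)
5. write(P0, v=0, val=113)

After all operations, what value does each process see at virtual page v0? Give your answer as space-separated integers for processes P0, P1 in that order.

Op 1: fork(P0) -> P1. 2 ppages; refcounts: pp0:2 pp1:2
Op 2: write(P1, v1, 164). refcount(pp1)=2>1 -> COPY to pp2. 3 ppages; refcounts: pp0:2 pp1:1 pp2:1
Op 3: read(P1, v1) -> 164. No state change.
Op 4: read(P0, v1) -> 32. No state change.
Op 5: write(P0, v0, 113). refcount(pp0)=2>1 -> COPY to pp3. 4 ppages; refcounts: pp0:1 pp1:1 pp2:1 pp3:1
P0: v0 -> pp3 = 113
P1: v0 -> pp0 = 48

Answer: 113 48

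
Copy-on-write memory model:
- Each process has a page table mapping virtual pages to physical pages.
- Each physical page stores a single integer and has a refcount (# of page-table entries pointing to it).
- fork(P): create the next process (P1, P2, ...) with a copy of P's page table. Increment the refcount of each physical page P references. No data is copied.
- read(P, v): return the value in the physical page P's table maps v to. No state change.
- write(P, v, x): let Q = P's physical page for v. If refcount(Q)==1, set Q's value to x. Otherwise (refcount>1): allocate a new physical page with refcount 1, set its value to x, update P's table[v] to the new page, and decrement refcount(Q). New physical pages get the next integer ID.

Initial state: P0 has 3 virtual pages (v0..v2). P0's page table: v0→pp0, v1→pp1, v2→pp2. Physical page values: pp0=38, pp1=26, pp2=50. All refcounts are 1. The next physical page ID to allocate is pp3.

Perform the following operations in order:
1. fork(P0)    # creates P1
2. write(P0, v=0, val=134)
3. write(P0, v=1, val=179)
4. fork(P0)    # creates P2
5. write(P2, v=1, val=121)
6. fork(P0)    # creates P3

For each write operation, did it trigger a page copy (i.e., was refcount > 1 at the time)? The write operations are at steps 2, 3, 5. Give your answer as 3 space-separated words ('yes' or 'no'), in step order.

Op 1: fork(P0) -> P1. 3 ppages; refcounts: pp0:2 pp1:2 pp2:2
Op 2: write(P0, v0, 134). refcount(pp0)=2>1 -> COPY to pp3. 4 ppages; refcounts: pp0:1 pp1:2 pp2:2 pp3:1
Op 3: write(P0, v1, 179). refcount(pp1)=2>1 -> COPY to pp4. 5 ppages; refcounts: pp0:1 pp1:1 pp2:2 pp3:1 pp4:1
Op 4: fork(P0) -> P2. 5 ppages; refcounts: pp0:1 pp1:1 pp2:3 pp3:2 pp4:2
Op 5: write(P2, v1, 121). refcount(pp4)=2>1 -> COPY to pp5. 6 ppages; refcounts: pp0:1 pp1:1 pp2:3 pp3:2 pp4:1 pp5:1
Op 6: fork(P0) -> P3. 6 ppages; refcounts: pp0:1 pp1:1 pp2:4 pp3:3 pp4:2 pp5:1

yes yes yes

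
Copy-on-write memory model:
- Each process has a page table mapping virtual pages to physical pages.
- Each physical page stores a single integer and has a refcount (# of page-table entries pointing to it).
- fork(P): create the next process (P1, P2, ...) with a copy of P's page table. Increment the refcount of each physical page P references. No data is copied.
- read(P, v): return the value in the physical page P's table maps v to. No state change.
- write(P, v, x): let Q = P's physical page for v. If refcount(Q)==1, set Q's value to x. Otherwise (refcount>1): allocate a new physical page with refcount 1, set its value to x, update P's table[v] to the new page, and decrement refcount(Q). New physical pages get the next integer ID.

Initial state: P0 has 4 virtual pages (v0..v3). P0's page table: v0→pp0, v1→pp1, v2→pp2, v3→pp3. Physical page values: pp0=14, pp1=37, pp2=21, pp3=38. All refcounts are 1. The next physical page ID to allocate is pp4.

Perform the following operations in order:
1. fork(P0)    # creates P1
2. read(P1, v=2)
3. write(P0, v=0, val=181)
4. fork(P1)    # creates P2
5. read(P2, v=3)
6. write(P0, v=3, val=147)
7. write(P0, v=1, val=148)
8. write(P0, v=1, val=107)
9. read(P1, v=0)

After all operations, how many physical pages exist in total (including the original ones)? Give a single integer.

Op 1: fork(P0) -> P1. 4 ppages; refcounts: pp0:2 pp1:2 pp2:2 pp3:2
Op 2: read(P1, v2) -> 21. No state change.
Op 3: write(P0, v0, 181). refcount(pp0)=2>1 -> COPY to pp4. 5 ppages; refcounts: pp0:1 pp1:2 pp2:2 pp3:2 pp4:1
Op 4: fork(P1) -> P2. 5 ppages; refcounts: pp0:2 pp1:3 pp2:3 pp3:3 pp4:1
Op 5: read(P2, v3) -> 38. No state change.
Op 6: write(P0, v3, 147). refcount(pp3)=3>1 -> COPY to pp5. 6 ppages; refcounts: pp0:2 pp1:3 pp2:3 pp3:2 pp4:1 pp5:1
Op 7: write(P0, v1, 148). refcount(pp1)=3>1 -> COPY to pp6. 7 ppages; refcounts: pp0:2 pp1:2 pp2:3 pp3:2 pp4:1 pp5:1 pp6:1
Op 8: write(P0, v1, 107). refcount(pp6)=1 -> write in place. 7 ppages; refcounts: pp0:2 pp1:2 pp2:3 pp3:2 pp4:1 pp5:1 pp6:1
Op 9: read(P1, v0) -> 14. No state change.

Answer: 7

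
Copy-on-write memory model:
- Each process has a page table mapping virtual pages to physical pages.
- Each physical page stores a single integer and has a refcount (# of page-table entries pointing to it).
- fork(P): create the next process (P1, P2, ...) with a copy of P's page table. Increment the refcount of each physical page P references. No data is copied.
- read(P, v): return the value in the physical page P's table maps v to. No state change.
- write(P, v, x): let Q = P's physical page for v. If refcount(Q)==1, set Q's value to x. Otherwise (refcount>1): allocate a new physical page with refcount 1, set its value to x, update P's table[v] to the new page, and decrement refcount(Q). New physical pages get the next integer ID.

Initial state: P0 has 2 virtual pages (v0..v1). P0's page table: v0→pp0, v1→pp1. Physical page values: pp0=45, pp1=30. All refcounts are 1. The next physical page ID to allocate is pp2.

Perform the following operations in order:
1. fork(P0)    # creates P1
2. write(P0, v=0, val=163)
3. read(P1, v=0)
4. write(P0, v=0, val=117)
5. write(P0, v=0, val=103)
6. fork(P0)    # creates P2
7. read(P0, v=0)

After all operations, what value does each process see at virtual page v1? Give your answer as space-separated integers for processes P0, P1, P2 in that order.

Op 1: fork(P0) -> P1. 2 ppages; refcounts: pp0:2 pp1:2
Op 2: write(P0, v0, 163). refcount(pp0)=2>1 -> COPY to pp2. 3 ppages; refcounts: pp0:1 pp1:2 pp2:1
Op 3: read(P1, v0) -> 45. No state change.
Op 4: write(P0, v0, 117). refcount(pp2)=1 -> write in place. 3 ppages; refcounts: pp0:1 pp1:2 pp2:1
Op 5: write(P0, v0, 103). refcount(pp2)=1 -> write in place. 3 ppages; refcounts: pp0:1 pp1:2 pp2:1
Op 6: fork(P0) -> P2. 3 ppages; refcounts: pp0:1 pp1:3 pp2:2
Op 7: read(P0, v0) -> 103. No state change.
P0: v1 -> pp1 = 30
P1: v1 -> pp1 = 30
P2: v1 -> pp1 = 30

Answer: 30 30 30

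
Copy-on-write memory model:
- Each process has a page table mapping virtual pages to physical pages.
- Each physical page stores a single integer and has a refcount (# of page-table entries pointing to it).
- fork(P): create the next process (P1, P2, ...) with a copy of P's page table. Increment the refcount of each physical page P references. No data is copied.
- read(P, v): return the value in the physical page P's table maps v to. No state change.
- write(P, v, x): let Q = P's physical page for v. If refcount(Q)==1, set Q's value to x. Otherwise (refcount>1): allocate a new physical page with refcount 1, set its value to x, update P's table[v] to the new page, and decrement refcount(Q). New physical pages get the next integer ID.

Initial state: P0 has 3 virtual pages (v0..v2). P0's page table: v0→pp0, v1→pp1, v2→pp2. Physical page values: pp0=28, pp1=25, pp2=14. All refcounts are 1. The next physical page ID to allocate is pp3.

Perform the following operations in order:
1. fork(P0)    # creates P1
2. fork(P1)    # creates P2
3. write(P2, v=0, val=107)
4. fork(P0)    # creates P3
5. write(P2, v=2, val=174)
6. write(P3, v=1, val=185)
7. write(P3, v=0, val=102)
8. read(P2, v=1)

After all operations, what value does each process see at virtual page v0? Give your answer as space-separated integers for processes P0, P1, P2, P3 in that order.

Op 1: fork(P0) -> P1. 3 ppages; refcounts: pp0:2 pp1:2 pp2:2
Op 2: fork(P1) -> P2. 3 ppages; refcounts: pp0:3 pp1:3 pp2:3
Op 3: write(P2, v0, 107). refcount(pp0)=3>1 -> COPY to pp3. 4 ppages; refcounts: pp0:2 pp1:3 pp2:3 pp3:1
Op 4: fork(P0) -> P3. 4 ppages; refcounts: pp0:3 pp1:4 pp2:4 pp3:1
Op 5: write(P2, v2, 174). refcount(pp2)=4>1 -> COPY to pp4. 5 ppages; refcounts: pp0:3 pp1:4 pp2:3 pp3:1 pp4:1
Op 6: write(P3, v1, 185). refcount(pp1)=4>1 -> COPY to pp5. 6 ppages; refcounts: pp0:3 pp1:3 pp2:3 pp3:1 pp4:1 pp5:1
Op 7: write(P3, v0, 102). refcount(pp0)=3>1 -> COPY to pp6. 7 ppages; refcounts: pp0:2 pp1:3 pp2:3 pp3:1 pp4:1 pp5:1 pp6:1
Op 8: read(P2, v1) -> 25. No state change.
P0: v0 -> pp0 = 28
P1: v0 -> pp0 = 28
P2: v0 -> pp3 = 107
P3: v0 -> pp6 = 102

Answer: 28 28 107 102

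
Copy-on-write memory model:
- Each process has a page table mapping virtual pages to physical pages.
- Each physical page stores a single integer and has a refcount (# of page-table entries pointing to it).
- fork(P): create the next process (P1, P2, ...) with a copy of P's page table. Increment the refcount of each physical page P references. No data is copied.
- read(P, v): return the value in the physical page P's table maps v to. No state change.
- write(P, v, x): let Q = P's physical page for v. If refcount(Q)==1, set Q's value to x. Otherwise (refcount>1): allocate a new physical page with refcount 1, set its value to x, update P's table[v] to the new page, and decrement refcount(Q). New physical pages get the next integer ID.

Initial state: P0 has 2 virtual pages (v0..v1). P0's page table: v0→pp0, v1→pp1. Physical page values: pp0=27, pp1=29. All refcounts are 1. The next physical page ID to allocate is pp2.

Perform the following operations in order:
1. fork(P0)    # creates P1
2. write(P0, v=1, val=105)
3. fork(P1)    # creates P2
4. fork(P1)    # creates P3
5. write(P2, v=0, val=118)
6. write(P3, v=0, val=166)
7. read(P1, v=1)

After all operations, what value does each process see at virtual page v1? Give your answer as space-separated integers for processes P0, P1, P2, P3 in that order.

Op 1: fork(P0) -> P1. 2 ppages; refcounts: pp0:2 pp1:2
Op 2: write(P0, v1, 105). refcount(pp1)=2>1 -> COPY to pp2. 3 ppages; refcounts: pp0:2 pp1:1 pp2:1
Op 3: fork(P1) -> P2. 3 ppages; refcounts: pp0:3 pp1:2 pp2:1
Op 4: fork(P1) -> P3. 3 ppages; refcounts: pp0:4 pp1:3 pp2:1
Op 5: write(P2, v0, 118). refcount(pp0)=4>1 -> COPY to pp3. 4 ppages; refcounts: pp0:3 pp1:3 pp2:1 pp3:1
Op 6: write(P3, v0, 166). refcount(pp0)=3>1 -> COPY to pp4. 5 ppages; refcounts: pp0:2 pp1:3 pp2:1 pp3:1 pp4:1
Op 7: read(P1, v1) -> 29. No state change.
P0: v1 -> pp2 = 105
P1: v1 -> pp1 = 29
P2: v1 -> pp1 = 29
P3: v1 -> pp1 = 29

Answer: 105 29 29 29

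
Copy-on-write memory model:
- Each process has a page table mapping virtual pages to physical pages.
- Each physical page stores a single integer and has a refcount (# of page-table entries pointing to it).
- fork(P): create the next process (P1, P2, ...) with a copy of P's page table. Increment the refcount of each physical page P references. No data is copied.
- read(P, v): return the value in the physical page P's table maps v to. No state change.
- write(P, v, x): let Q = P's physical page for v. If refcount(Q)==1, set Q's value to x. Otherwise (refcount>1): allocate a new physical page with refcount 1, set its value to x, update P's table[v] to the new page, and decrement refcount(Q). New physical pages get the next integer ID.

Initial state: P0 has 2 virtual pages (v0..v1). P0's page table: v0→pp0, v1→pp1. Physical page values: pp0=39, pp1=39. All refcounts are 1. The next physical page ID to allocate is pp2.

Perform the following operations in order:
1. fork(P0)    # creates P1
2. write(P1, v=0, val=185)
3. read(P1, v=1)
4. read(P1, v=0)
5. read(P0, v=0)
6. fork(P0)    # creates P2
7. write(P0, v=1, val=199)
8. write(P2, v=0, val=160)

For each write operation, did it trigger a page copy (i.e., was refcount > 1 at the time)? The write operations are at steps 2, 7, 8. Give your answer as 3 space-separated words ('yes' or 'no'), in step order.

Op 1: fork(P0) -> P1. 2 ppages; refcounts: pp0:2 pp1:2
Op 2: write(P1, v0, 185). refcount(pp0)=2>1 -> COPY to pp2. 3 ppages; refcounts: pp0:1 pp1:2 pp2:1
Op 3: read(P1, v1) -> 39. No state change.
Op 4: read(P1, v0) -> 185. No state change.
Op 5: read(P0, v0) -> 39. No state change.
Op 6: fork(P0) -> P2. 3 ppages; refcounts: pp0:2 pp1:3 pp2:1
Op 7: write(P0, v1, 199). refcount(pp1)=3>1 -> COPY to pp3. 4 ppages; refcounts: pp0:2 pp1:2 pp2:1 pp3:1
Op 8: write(P2, v0, 160). refcount(pp0)=2>1 -> COPY to pp4. 5 ppages; refcounts: pp0:1 pp1:2 pp2:1 pp3:1 pp4:1

yes yes yes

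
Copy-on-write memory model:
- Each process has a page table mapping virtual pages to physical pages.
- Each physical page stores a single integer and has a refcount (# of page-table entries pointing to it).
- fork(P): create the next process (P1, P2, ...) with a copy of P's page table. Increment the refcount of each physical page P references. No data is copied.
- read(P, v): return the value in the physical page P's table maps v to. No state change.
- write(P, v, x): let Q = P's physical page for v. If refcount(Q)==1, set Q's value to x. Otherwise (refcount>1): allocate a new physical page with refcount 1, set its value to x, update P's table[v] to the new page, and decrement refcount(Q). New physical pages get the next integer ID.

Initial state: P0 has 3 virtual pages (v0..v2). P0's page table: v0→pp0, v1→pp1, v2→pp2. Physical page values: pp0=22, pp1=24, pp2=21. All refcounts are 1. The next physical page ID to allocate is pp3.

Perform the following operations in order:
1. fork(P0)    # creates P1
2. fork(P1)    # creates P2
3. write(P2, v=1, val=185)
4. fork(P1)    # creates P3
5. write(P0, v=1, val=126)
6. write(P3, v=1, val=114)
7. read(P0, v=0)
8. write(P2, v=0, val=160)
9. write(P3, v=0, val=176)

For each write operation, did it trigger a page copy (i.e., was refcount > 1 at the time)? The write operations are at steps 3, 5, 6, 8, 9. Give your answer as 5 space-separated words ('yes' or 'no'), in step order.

Op 1: fork(P0) -> P1. 3 ppages; refcounts: pp0:2 pp1:2 pp2:2
Op 2: fork(P1) -> P2. 3 ppages; refcounts: pp0:3 pp1:3 pp2:3
Op 3: write(P2, v1, 185). refcount(pp1)=3>1 -> COPY to pp3. 4 ppages; refcounts: pp0:3 pp1:2 pp2:3 pp3:1
Op 4: fork(P1) -> P3. 4 ppages; refcounts: pp0:4 pp1:3 pp2:4 pp3:1
Op 5: write(P0, v1, 126). refcount(pp1)=3>1 -> COPY to pp4. 5 ppages; refcounts: pp0:4 pp1:2 pp2:4 pp3:1 pp4:1
Op 6: write(P3, v1, 114). refcount(pp1)=2>1 -> COPY to pp5. 6 ppages; refcounts: pp0:4 pp1:1 pp2:4 pp3:1 pp4:1 pp5:1
Op 7: read(P0, v0) -> 22. No state change.
Op 8: write(P2, v0, 160). refcount(pp0)=4>1 -> COPY to pp6. 7 ppages; refcounts: pp0:3 pp1:1 pp2:4 pp3:1 pp4:1 pp5:1 pp6:1
Op 9: write(P3, v0, 176). refcount(pp0)=3>1 -> COPY to pp7. 8 ppages; refcounts: pp0:2 pp1:1 pp2:4 pp3:1 pp4:1 pp5:1 pp6:1 pp7:1

yes yes yes yes yes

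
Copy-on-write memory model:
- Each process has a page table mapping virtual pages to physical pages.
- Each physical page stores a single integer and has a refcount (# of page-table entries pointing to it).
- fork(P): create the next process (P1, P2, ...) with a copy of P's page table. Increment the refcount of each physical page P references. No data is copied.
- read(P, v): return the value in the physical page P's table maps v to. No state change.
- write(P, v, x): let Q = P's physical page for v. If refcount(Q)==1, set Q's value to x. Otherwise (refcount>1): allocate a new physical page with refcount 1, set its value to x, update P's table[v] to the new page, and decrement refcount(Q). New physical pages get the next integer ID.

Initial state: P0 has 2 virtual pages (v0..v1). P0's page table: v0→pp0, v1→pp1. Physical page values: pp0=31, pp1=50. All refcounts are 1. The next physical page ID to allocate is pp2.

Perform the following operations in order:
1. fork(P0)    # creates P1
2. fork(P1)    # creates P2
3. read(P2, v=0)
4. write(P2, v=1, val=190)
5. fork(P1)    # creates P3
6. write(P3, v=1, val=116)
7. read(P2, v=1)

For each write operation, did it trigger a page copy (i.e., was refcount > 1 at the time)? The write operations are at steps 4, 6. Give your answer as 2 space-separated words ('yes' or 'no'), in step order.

Op 1: fork(P0) -> P1. 2 ppages; refcounts: pp0:2 pp1:2
Op 2: fork(P1) -> P2. 2 ppages; refcounts: pp0:3 pp1:3
Op 3: read(P2, v0) -> 31. No state change.
Op 4: write(P2, v1, 190). refcount(pp1)=3>1 -> COPY to pp2. 3 ppages; refcounts: pp0:3 pp1:2 pp2:1
Op 5: fork(P1) -> P3. 3 ppages; refcounts: pp0:4 pp1:3 pp2:1
Op 6: write(P3, v1, 116). refcount(pp1)=3>1 -> COPY to pp3. 4 ppages; refcounts: pp0:4 pp1:2 pp2:1 pp3:1
Op 7: read(P2, v1) -> 190. No state change.

yes yes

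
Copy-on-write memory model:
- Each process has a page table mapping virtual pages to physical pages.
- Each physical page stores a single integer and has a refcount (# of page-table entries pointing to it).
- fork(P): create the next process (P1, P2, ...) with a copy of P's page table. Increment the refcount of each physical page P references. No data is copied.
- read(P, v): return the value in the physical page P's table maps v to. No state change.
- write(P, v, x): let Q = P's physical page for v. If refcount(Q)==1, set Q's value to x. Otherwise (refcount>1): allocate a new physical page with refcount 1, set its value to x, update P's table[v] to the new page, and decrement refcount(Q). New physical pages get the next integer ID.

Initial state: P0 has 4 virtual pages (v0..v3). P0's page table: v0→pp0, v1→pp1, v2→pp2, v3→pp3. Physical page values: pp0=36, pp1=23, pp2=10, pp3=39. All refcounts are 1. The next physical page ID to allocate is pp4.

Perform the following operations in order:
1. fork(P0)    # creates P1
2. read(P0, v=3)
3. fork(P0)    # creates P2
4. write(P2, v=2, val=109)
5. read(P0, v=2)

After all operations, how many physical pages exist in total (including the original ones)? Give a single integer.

Op 1: fork(P0) -> P1. 4 ppages; refcounts: pp0:2 pp1:2 pp2:2 pp3:2
Op 2: read(P0, v3) -> 39. No state change.
Op 3: fork(P0) -> P2. 4 ppages; refcounts: pp0:3 pp1:3 pp2:3 pp3:3
Op 4: write(P2, v2, 109). refcount(pp2)=3>1 -> COPY to pp4. 5 ppages; refcounts: pp0:3 pp1:3 pp2:2 pp3:3 pp4:1
Op 5: read(P0, v2) -> 10. No state change.

Answer: 5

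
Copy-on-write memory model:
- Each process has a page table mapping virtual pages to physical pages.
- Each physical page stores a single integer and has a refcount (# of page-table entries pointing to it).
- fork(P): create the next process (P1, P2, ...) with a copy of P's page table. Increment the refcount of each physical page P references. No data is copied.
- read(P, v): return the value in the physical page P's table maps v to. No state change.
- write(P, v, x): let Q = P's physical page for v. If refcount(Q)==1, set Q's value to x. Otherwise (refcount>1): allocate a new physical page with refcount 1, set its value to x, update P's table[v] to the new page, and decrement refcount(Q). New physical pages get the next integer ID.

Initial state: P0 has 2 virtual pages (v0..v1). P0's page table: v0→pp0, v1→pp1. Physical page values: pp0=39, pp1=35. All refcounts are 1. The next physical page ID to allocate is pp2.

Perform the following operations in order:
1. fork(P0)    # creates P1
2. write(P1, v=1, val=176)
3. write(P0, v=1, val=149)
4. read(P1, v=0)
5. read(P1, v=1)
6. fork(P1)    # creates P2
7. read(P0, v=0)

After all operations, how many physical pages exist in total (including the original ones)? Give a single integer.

Answer: 3

Derivation:
Op 1: fork(P0) -> P1. 2 ppages; refcounts: pp0:2 pp1:2
Op 2: write(P1, v1, 176). refcount(pp1)=2>1 -> COPY to pp2. 3 ppages; refcounts: pp0:2 pp1:1 pp2:1
Op 3: write(P0, v1, 149). refcount(pp1)=1 -> write in place. 3 ppages; refcounts: pp0:2 pp1:1 pp2:1
Op 4: read(P1, v0) -> 39. No state change.
Op 5: read(P1, v1) -> 176. No state change.
Op 6: fork(P1) -> P2. 3 ppages; refcounts: pp0:3 pp1:1 pp2:2
Op 7: read(P0, v0) -> 39. No state change.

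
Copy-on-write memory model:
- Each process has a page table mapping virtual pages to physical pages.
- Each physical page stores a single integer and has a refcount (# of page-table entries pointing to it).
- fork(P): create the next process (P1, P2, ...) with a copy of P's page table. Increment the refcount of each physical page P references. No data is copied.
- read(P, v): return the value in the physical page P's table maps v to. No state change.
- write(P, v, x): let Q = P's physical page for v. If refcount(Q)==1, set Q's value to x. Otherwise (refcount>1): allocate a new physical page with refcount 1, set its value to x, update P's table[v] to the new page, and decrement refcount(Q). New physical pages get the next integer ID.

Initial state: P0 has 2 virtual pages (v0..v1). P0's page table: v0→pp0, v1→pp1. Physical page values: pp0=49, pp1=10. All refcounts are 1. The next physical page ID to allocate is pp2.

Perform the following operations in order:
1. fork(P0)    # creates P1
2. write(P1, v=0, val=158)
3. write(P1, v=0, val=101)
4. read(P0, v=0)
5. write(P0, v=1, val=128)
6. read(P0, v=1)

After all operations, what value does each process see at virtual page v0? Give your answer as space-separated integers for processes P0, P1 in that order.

Op 1: fork(P0) -> P1. 2 ppages; refcounts: pp0:2 pp1:2
Op 2: write(P1, v0, 158). refcount(pp0)=2>1 -> COPY to pp2. 3 ppages; refcounts: pp0:1 pp1:2 pp2:1
Op 3: write(P1, v0, 101). refcount(pp2)=1 -> write in place. 3 ppages; refcounts: pp0:1 pp1:2 pp2:1
Op 4: read(P0, v0) -> 49. No state change.
Op 5: write(P0, v1, 128). refcount(pp1)=2>1 -> COPY to pp3. 4 ppages; refcounts: pp0:1 pp1:1 pp2:1 pp3:1
Op 6: read(P0, v1) -> 128. No state change.
P0: v0 -> pp0 = 49
P1: v0 -> pp2 = 101

Answer: 49 101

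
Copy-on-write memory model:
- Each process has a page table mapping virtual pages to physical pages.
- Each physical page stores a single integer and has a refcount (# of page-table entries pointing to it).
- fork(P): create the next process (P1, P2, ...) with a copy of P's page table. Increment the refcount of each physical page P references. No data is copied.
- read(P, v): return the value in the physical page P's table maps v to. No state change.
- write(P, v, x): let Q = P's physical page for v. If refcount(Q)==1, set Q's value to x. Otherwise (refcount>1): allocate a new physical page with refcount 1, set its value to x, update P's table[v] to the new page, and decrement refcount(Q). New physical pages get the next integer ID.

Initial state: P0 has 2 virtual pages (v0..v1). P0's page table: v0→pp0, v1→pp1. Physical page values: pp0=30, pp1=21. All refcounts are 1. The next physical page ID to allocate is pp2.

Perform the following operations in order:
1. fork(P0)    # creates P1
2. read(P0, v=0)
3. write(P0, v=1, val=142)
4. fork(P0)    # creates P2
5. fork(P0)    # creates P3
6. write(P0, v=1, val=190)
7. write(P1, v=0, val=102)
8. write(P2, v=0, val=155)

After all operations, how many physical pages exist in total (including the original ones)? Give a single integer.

Answer: 6

Derivation:
Op 1: fork(P0) -> P1. 2 ppages; refcounts: pp0:2 pp1:2
Op 2: read(P0, v0) -> 30. No state change.
Op 3: write(P0, v1, 142). refcount(pp1)=2>1 -> COPY to pp2. 3 ppages; refcounts: pp0:2 pp1:1 pp2:1
Op 4: fork(P0) -> P2. 3 ppages; refcounts: pp0:3 pp1:1 pp2:2
Op 5: fork(P0) -> P3. 3 ppages; refcounts: pp0:4 pp1:1 pp2:3
Op 6: write(P0, v1, 190). refcount(pp2)=3>1 -> COPY to pp3. 4 ppages; refcounts: pp0:4 pp1:1 pp2:2 pp3:1
Op 7: write(P1, v0, 102). refcount(pp0)=4>1 -> COPY to pp4. 5 ppages; refcounts: pp0:3 pp1:1 pp2:2 pp3:1 pp4:1
Op 8: write(P2, v0, 155). refcount(pp0)=3>1 -> COPY to pp5. 6 ppages; refcounts: pp0:2 pp1:1 pp2:2 pp3:1 pp4:1 pp5:1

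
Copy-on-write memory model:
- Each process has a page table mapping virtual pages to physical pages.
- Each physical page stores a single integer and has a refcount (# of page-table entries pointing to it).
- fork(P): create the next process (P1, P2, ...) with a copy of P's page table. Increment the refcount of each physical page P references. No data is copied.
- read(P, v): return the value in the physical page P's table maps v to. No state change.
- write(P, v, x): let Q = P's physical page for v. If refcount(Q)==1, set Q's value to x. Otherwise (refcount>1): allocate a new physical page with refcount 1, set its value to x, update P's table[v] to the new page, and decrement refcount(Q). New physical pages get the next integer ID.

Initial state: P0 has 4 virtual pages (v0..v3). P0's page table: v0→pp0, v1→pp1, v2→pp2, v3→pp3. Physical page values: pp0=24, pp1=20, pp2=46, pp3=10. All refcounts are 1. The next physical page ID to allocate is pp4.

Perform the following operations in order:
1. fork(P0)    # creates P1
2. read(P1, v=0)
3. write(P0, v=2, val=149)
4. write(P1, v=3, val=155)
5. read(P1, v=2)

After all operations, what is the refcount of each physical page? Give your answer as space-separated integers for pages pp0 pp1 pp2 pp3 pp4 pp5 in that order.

Answer: 2 2 1 1 1 1

Derivation:
Op 1: fork(P0) -> P1. 4 ppages; refcounts: pp0:2 pp1:2 pp2:2 pp3:2
Op 2: read(P1, v0) -> 24. No state change.
Op 3: write(P0, v2, 149). refcount(pp2)=2>1 -> COPY to pp4. 5 ppages; refcounts: pp0:2 pp1:2 pp2:1 pp3:2 pp4:1
Op 4: write(P1, v3, 155). refcount(pp3)=2>1 -> COPY to pp5. 6 ppages; refcounts: pp0:2 pp1:2 pp2:1 pp3:1 pp4:1 pp5:1
Op 5: read(P1, v2) -> 46. No state change.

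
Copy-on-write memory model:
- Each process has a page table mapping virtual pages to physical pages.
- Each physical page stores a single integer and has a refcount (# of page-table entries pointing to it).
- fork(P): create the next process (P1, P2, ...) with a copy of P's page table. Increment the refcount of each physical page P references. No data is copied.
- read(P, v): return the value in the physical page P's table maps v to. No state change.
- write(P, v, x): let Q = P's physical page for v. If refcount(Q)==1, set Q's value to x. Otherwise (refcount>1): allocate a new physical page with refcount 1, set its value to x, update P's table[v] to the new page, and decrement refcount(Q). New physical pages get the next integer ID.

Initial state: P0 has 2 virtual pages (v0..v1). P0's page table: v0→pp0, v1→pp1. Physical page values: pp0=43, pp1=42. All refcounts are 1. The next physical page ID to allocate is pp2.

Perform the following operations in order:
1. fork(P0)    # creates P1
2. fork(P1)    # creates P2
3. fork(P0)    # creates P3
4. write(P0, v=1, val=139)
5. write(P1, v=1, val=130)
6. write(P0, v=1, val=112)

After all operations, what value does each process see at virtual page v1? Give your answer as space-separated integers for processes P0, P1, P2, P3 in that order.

Op 1: fork(P0) -> P1. 2 ppages; refcounts: pp0:2 pp1:2
Op 2: fork(P1) -> P2. 2 ppages; refcounts: pp0:3 pp1:3
Op 3: fork(P0) -> P3. 2 ppages; refcounts: pp0:4 pp1:4
Op 4: write(P0, v1, 139). refcount(pp1)=4>1 -> COPY to pp2. 3 ppages; refcounts: pp0:4 pp1:3 pp2:1
Op 5: write(P1, v1, 130). refcount(pp1)=3>1 -> COPY to pp3. 4 ppages; refcounts: pp0:4 pp1:2 pp2:1 pp3:1
Op 6: write(P0, v1, 112). refcount(pp2)=1 -> write in place. 4 ppages; refcounts: pp0:4 pp1:2 pp2:1 pp3:1
P0: v1 -> pp2 = 112
P1: v1 -> pp3 = 130
P2: v1 -> pp1 = 42
P3: v1 -> pp1 = 42

Answer: 112 130 42 42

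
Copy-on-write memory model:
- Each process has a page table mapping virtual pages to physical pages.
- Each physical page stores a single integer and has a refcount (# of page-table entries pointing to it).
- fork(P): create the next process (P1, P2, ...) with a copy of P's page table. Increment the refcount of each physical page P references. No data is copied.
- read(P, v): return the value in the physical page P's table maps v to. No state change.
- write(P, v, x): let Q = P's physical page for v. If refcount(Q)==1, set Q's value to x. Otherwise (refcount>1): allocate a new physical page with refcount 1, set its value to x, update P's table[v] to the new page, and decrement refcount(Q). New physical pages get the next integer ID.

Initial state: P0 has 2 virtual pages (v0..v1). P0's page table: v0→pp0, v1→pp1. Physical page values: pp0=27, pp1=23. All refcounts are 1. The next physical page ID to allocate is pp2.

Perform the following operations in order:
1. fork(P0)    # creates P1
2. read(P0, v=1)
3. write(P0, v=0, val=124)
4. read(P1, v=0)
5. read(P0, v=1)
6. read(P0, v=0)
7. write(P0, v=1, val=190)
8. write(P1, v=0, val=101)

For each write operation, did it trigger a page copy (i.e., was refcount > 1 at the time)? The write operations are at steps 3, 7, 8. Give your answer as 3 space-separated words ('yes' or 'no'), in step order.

Op 1: fork(P0) -> P1. 2 ppages; refcounts: pp0:2 pp1:2
Op 2: read(P0, v1) -> 23. No state change.
Op 3: write(P0, v0, 124). refcount(pp0)=2>1 -> COPY to pp2. 3 ppages; refcounts: pp0:1 pp1:2 pp2:1
Op 4: read(P1, v0) -> 27. No state change.
Op 5: read(P0, v1) -> 23. No state change.
Op 6: read(P0, v0) -> 124. No state change.
Op 7: write(P0, v1, 190). refcount(pp1)=2>1 -> COPY to pp3. 4 ppages; refcounts: pp0:1 pp1:1 pp2:1 pp3:1
Op 8: write(P1, v0, 101). refcount(pp0)=1 -> write in place. 4 ppages; refcounts: pp0:1 pp1:1 pp2:1 pp3:1

yes yes no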